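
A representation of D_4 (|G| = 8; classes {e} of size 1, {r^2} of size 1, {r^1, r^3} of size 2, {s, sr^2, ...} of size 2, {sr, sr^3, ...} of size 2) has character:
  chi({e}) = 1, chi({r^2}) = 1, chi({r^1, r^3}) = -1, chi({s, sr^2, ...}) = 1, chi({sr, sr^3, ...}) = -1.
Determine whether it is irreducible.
Irreducible: <chi, chi> = 1.

Working: <chi, chi> = (1/|G|) sum_C |C| * |chi(C)|^2 = (1/8)[1*|1|^2 + 1*|1|^2 + 2*|-1|^2 + 2*|1|^2 + 2*|-1|^2]
  = (1/8)[(1) + (1) + (2) + (2) + (2)] = 8/8 = 1.
A character is irreducible iff <chi, chi> = 1, so this representation is irreducible.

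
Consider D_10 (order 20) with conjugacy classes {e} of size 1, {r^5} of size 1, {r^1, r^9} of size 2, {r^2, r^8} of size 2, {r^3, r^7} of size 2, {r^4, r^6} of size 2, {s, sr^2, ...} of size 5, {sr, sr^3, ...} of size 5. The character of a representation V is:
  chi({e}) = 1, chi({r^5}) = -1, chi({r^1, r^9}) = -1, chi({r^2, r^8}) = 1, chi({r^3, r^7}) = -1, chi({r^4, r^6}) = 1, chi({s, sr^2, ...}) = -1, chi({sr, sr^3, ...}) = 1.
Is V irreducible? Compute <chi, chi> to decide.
Irreducible: <chi, chi> = 1.

Explanation: <chi, chi> = (1/|G|) sum_C |C| * |chi(C)|^2 = (1/20)[1*|1|^2 + 1*|-1|^2 + 2*|-1|^2 + 2*|1|^2 + 2*|-1|^2 + 2*|1|^2 + 5*|-1|^2 + 5*|1|^2]
  = (1/20)[(1) + (1) + (2) + (2) + (2) + (2) + (5) + (5)] = 20/20 = 1.
A character is irreducible iff <chi, chi> = 1, so this representation is irreducible.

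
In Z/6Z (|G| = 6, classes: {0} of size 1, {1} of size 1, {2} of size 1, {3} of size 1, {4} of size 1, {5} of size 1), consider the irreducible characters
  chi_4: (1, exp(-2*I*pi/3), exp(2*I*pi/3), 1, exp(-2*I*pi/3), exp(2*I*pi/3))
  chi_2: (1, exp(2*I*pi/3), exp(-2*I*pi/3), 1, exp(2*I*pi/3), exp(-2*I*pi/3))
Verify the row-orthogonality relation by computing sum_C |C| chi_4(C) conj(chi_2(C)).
Sum = 0; so <chi_4, chi_2> = 0 (distinct irreducibles are orthogonal).

Explanation: Compute term by term over conjugacy classes (|C| * chi_4(C) * conj(chi_2(C))):
  1*(1)*conj(1) + 1*(exp(-2*I*pi/3))*conj(exp(2*I*pi/3)) + 1*(exp(2*I*pi/3))*conj(exp(-2*I*pi/3)) + 1*(1)*conj(1) + 1*(exp(-2*I*pi/3))*conj(exp(2*I*pi/3)) + 1*(exp(2*I*pi/3))*conj(exp(-2*I*pi/3))
  = (1) + (exp(2*I*pi/3)) + (exp(-2*I*pi/3)) + (1) + (exp(2*I*pi/3)) + (exp(-2*I*pi/3))
  = 0.
(Exp terms are combined using exp(i*s)*conj(exp(i*t)) = exp(i*(s-t)), and sums of them are collapsed using the identity that for every m > 1 the m distinct m-th roots of unity sum to 0, e.g. 1 + exp(2*I*pi/3) + exp(-2*I*pi/3) = 0.)
Dividing by |G| = 6 gives 0/6 = 0, matching the row-orthogonality relation <chi_4, chi_2> = [chi_4 = chi_2].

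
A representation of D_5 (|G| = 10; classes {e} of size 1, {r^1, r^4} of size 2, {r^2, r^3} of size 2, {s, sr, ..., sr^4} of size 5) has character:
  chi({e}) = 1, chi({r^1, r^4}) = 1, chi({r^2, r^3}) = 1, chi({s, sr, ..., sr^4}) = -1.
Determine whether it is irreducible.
Irreducible: <chi, chi> = 1.

Argument: <chi, chi> = (1/|G|) sum_C |C| * |chi(C)|^2 = (1/10)[1*|1|^2 + 2*|1|^2 + 2*|1|^2 + 5*|-1|^2]
  = (1/10)[(1) + (2) + (2) + (5)] = 10/10 = 1.
A character is irreducible iff <chi, chi> = 1, so this representation is irreducible.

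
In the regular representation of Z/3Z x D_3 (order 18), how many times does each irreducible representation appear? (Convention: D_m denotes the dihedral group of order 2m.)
Each irreducible V_i of dimension d_i appears with multiplicity d_i, i.e. rho_reg = (direct sum over all irreducibles V_i) d_i V_i. The irreducible dimensions for Z/3Z x D_3 are 1, 1, 1, 1, 1, 1, 2, 2, 2: 6 irreducibles of dimension 1, each with multiplicity 1; 3 irreducibles of dimension 2, each with multiplicity 2. Total dimension 6*1*1 + 3*2*2 = 18 = |G|.

Reasoning: General theorem: in the regular representation of a finite group G, each irreducible appears with multiplicity equal to its dimension. Check: dim(rho_reg) = sum d_i^2 = 1 + 1 + 1 + 1 + 1 + 1 + 4 + 4 + 4 = 18 = |G|.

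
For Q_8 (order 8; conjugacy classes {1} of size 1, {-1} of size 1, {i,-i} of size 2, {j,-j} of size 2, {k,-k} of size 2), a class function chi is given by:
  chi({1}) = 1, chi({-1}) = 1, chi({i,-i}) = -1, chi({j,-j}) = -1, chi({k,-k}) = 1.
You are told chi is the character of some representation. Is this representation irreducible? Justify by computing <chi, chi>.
Irreducible: <chi, chi> = 1.

Reasoning: <chi, chi> = (1/|G|) sum_C |C| * |chi(C)|^2 = (1/8)[1*|1|^2 + 1*|1|^2 + 2*|-1|^2 + 2*|-1|^2 + 2*|1|^2]
  = (1/8)[(1) + (1) + (2) + (2) + (2)] = 8/8 = 1.
A character is irreducible iff <chi, chi> = 1, so this representation is irreducible.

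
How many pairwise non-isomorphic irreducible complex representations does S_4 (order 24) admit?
5

Reasoning: The number of irreducible complex representations of a finite group equals its number of conjugacy classes. Conjugacy classes in S_4 correspond to cycle types, i.e. partitions of 4; there are p(4) = 5 of them, so S_4 (order 24) has exactly 5 irreducible complex representations.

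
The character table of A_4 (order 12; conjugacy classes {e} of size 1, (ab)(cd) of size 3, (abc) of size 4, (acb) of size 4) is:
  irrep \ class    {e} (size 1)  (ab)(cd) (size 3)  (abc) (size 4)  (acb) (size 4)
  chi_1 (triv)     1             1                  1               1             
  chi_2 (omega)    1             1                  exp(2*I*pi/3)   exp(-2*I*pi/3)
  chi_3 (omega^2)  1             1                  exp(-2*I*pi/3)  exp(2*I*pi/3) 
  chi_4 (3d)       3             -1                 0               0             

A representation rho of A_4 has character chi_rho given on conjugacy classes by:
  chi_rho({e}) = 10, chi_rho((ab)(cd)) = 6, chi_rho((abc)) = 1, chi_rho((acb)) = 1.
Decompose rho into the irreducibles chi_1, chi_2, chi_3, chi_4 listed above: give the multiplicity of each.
Multiplicities: chi_1: 3, chi_2: 2, chi_3: 2, chi_4: 1.

Explanation: Use <chi_rho, chi> = (1/|G|) sum_C |C| * chi_rho(C) * conj(chi(C)) with |G| = 12 for each irreducible chi in the table:
  <chi_rho, chi_1> = (1/12)[1*(10)*conj(1) + 3*(6)*conj(1) + 4*(1)*conj(1) + 4*(1)*conj(1)]
      = (1/12)[(10) + (18) + (4) + (4)] = 36/12 = 3
  <chi_rho, chi_2> = (1/12)[1*(10)*conj(1) + 3*(6)*conj(1) + 4*(1)*conj(exp(2*I*pi/3)) + 4*(1)*conj(exp(-2*I*pi/3))]
      = (1/12)[(10) + (18) + (8 + 12*exp(-2*I*pi/3) + 8*exp(2*I*pi/3)) + (8 + 8*exp(-2*I*pi/3) + 12*exp(2*I*pi/3))] = 24/12 = 2
  <chi_rho, chi_3> = (1/12)[1*(10)*conj(1) + 3*(6)*conj(1) + 4*(1)*conj(exp(-2*I*pi/3)) + 4*(1)*conj(exp(2*I*pi/3))]
      = (1/12)[(10) + (18) + (8 + 8*exp(-2*I*pi/3) + 12*exp(2*I*pi/3)) + (8 + 12*exp(-2*I*pi/3) + 8*exp(2*I*pi/3))] = 24/12 = 2
  <chi_rho, chi_4> = (1/12)[1*(10)*conj(3) + 3*(6)*conj(-1) + 4*(1)*conj(0) + 4*(1)*conj(0)]
      = (1/12)[(30) + (-18) + (0) + (0)] = 12/12 = 1
(Exp terms are combined using exp(i*s)*conj(exp(i*t)) = exp(i*(s-t)), and sums of them are collapsed using the identity that for every m > 1 the m distinct m-th roots of unity sum to 0, e.g. 1 + exp(2*I*pi/3) + exp(-2*I*pi/3) = 0.)
Dimension check: dim(rho) = sum (mult * dim) = 3*1 + 2*1 + 2*1 + 1*3 = 10 = chi_rho(e) = 10.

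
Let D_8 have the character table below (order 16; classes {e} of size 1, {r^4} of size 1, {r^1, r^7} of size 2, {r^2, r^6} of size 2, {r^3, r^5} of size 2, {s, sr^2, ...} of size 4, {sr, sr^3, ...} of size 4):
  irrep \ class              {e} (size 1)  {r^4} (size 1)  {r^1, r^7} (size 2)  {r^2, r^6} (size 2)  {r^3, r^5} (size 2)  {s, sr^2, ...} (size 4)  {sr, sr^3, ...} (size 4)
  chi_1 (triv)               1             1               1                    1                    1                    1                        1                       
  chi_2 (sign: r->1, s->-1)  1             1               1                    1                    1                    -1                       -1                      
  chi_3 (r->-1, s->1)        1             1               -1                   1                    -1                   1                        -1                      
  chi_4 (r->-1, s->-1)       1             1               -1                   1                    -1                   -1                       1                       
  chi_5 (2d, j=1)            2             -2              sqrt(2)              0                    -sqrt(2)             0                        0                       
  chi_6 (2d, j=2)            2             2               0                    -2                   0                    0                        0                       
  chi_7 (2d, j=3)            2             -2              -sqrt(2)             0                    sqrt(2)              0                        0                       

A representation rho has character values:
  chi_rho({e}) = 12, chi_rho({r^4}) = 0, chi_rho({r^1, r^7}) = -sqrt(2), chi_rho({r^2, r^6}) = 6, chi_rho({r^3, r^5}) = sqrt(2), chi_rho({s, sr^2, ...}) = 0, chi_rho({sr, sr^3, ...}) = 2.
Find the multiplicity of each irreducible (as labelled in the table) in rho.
Multiplicities: chi_1: 2, chi_2: 1, chi_3: 1, chi_4: 2, chi_5: 1, chi_6: 0, chi_7: 2.

Details: Use <chi_rho, chi> = (1/|G|) sum_C |C| * chi_rho(C) * conj(chi(C)) with |G| = 16 for each irreducible chi in the table:
  <chi_rho, chi_1> = (1/16)[1*(12)*conj(1) + 1*(0)*conj(1) + 2*(-sqrt(2))*conj(1) + 2*(6)*conj(1) + 2*(sqrt(2))*conj(1) + 4*(0)*conj(1) + 4*(2)*conj(1)]
      = (1/16)[(12) + (0) + (-2*sqrt(2)) + (12) + (2*sqrt(2)) + (0) + (8)] = 32/16 = 2
  <chi_rho, chi_2> = (1/16)[1*(12)*conj(1) + 1*(0)*conj(1) + 2*(-sqrt(2))*conj(1) + 2*(6)*conj(1) + 2*(sqrt(2))*conj(1) + 4*(0)*conj(-1) + 4*(2)*conj(-1)]
      = (1/16)[(12) + (0) + (-2*sqrt(2)) + (12) + (2*sqrt(2)) + (0) + (-8)] = 16/16 = 1
  <chi_rho, chi_3> = (1/16)[1*(12)*conj(1) + 1*(0)*conj(1) + 2*(-sqrt(2))*conj(-1) + 2*(6)*conj(1) + 2*(sqrt(2))*conj(-1) + 4*(0)*conj(1) + 4*(2)*conj(-1)]
      = (1/16)[(12) + (0) + (2*sqrt(2)) + (12) + (-2*sqrt(2)) + (0) + (-8)] = 16/16 = 1
  <chi_rho, chi_4> = (1/16)[1*(12)*conj(1) + 1*(0)*conj(1) + 2*(-sqrt(2))*conj(-1) + 2*(6)*conj(1) + 2*(sqrt(2))*conj(-1) + 4*(0)*conj(-1) + 4*(2)*conj(1)]
      = (1/16)[(12) + (0) + (2*sqrt(2)) + (12) + (-2*sqrt(2)) + (0) + (8)] = 32/16 = 2
  <chi_rho, chi_5> = (1/16)[1*(12)*conj(2) + 1*(0)*conj(-2) + 2*(-sqrt(2))*conj(sqrt(2)) + 2*(6)*conj(0) + 2*(sqrt(2))*conj(-sqrt(2)) + 4*(0)*conj(0) + 4*(2)*conj(0)]
      = (1/16)[(24) + (0) + (-4) + (0) + (-4) + (0) + (0)] = 16/16 = 1
  <chi_rho, chi_6> = (1/16)[1*(12)*conj(2) + 1*(0)*conj(2) + 2*(-sqrt(2))*conj(0) + 2*(6)*conj(-2) + 2*(sqrt(2))*conj(0) + 4*(0)*conj(0) + 4*(2)*conj(0)]
      = (1/16)[(24) + (0) + (0) + (-24) + (0) + (0) + (0)] = 0/16 = 0
  <chi_rho, chi_7> = (1/16)[1*(12)*conj(2) + 1*(0)*conj(-2) + 2*(-sqrt(2))*conj(-sqrt(2)) + 2*(6)*conj(0) + 2*(sqrt(2))*conj(sqrt(2)) + 4*(0)*conj(0) + 4*(2)*conj(0)]
      = (1/16)[(24) + (0) + (4) + (0) + (4) + (0) + (0)] = 32/16 = 2
Dimension check: dim(rho) = sum (mult * dim) = 2*1 + 1*1 + 1*1 + 2*1 + 1*2 + 0*2 + 2*2 = 12 = chi_rho(e) = 12.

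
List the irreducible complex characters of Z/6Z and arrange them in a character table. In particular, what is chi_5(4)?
Character table of Z/6Z (irreps indexed chi_0,...,chi_5 with chi_k(m) = zeta_6^(k*m), zeta_6 = exp(2*pi*i/6)):
  irrep \ class  {0} (size 1)  {1} (size 1)    {2} (size 1)    {3} (size 1)  {4} (size 1)    {5} (size 1)  
  chi_0          1             1               1               1             1               1             
  chi_1          1             exp(I*pi/3)     exp(2*I*pi/3)   -1            exp(-2*I*pi/3)  exp(-I*pi/3)  
  chi_2          1             exp(2*I*pi/3)   exp(-2*I*pi/3)  1             exp(2*I*pi/3)   exp(-2*I*pi/3)
  chi_3          1             -1              1               -1            1               -1            
  chi_4          1             exp(-2*I*pi/3)  exp(2*I*pi/3)   1             exp(-2*I*pi/3)  exp(2*I*pi/3) 
  chi_5          1             exp(-I*pi/3)    exp(-2*I*pi/3)  -1            exp(2*I*pi/3)   exp(I*pi/3)   

Spot check: chi_5(4) = zeta_6^(5*4) = zeta_6^20 = exp(2*I*pi/3).

Working: Z/6Z is abelian, so all 6 irreducible complex representations are 1-dimensional. They are given by chi_k(m) = zeta_6^(k*m) for k = 0,...,5. Row orthogonality: sum_m chi_k(m) conj(chi_l(m)) = 6 * [k = l].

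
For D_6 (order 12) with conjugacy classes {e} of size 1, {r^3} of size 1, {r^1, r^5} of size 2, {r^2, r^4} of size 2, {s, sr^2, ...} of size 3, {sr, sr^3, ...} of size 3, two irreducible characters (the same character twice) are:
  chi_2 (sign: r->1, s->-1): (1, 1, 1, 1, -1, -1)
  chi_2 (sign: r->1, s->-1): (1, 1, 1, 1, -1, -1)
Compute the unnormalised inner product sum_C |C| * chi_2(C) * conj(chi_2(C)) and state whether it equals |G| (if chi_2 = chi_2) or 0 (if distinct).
Sum = 12 = |G| = 12; so <chi_2, chi_2> = 1 (norm-1 confirms irreducibility).

Justification: Compute term by term over conjugacy classes (|C| * chi_2(C) * conj(chi_2(C))):
  1*(1)*conj(1) + 1*(1)*conj(1) + 2*(1)*conj(1) + 2*(1)*conj(1) + 3*(-1)*conj(-1) + 3*(-1)*conj(-1)
  = (1) + (1) + (2) + (2) + (3) + (3)
  = 12.
Dividing by |G| = 12 gives 12/12 = 1, matching the row-orthogonality relation <chi_2, chi_2> = [chi_2 = chi_2].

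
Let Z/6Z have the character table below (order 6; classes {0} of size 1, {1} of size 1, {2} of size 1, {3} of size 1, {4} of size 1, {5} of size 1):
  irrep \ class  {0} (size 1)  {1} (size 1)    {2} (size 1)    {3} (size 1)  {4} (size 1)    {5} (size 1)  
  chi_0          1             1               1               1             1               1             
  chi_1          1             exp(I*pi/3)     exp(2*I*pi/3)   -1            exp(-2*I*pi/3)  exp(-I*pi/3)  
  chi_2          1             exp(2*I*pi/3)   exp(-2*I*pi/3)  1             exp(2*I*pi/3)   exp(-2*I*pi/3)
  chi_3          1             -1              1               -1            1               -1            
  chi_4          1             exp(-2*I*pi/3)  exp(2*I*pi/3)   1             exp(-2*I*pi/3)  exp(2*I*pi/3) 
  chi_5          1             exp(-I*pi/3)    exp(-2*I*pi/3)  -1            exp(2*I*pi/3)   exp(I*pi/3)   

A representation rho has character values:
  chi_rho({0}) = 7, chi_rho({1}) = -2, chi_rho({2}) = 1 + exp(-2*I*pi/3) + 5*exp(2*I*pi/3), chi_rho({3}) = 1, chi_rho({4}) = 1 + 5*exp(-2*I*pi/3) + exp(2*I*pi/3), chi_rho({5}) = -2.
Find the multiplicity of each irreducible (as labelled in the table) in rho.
Multiplicities: chi_0: 0, chi_1: 2, chi_2: 1, chi_3: 1, chi_4: 3, chi_5: 0.

Details: Use <chi_rho, chi> = (1/|G|) sum_C |C| * chi_rho(C) * conj(chi(C)) with |G| = 6 for each irreducible chi in the table:
  <chi_rho, chi_0> = (1/6)[1*(7)*conj(1) + 1*(-2)*conj(1) + 1*(1 + exp(-2*I*pi/3) + 5*exp(2*I*pi/3))*conj(1) + 1*(1)*conj(1) + 1*(1 + 5*exp(-2*I*pi/3) + exp(2*I*pi/3))*conj(1) + 1*(-2)*conj(1)]
      = (1/6)[(7) + (-2) + (1 + exp(-2*I*pi/3) + 5*exp(2*I*pi/3)) + (1) + (1 + 5*exp(-2*I*pi/3) + exp(2*I*pi/3)) + (-2)] = 0/6 = 0
  <chi_rho, chi_1> = (1/6)[1*(7)*conj(1) + 1*(-2)*conj(exp(I*pi/3)) + 1*(1 + exp(-2*I*pi/3) + 5*exp(2*I*pi/3))*conj(exp(2*I*pi/3)) + 1*(1)*conj(-1) + 1*(1 + 5*exp(-2*I*pi/3) + exp(2*I*pi/3))*conj(exp(-2*I*pi/3)) + 1*(-2)*conj(exp(-I*pi/3))]
      = (1/6)[(7) + (-1 - exp(-I*pi/3) + exp(I*pi/3)) + (4) + (-1) + (4) + (-1 - exp(I*pi/3) + exp(-I*pi/3))] = 12/6 = 2
  <chi_rho, chi_2> = (1/6)[1*(7)*conj(1) + 1*(-2)*conj(exp(2*I*pi/3)) + 1*(1 + exp(-2*I*pi/3) + 5*exp(2*I*pi/3))*conj(exp(-2*I*pi/3)) + 1*(1)*conj(1) + 1*(1 + 5*exp(-2*I*pi/3) + exp(2*I*pi/3))*conj(exp(2*I*pi/3)) + 1*(-2)*conj(exp(-2*I*pi/3))]
      = (1/6)[(7) + (1 + 2*exp(-I*pi/3) - exp(-2*I*pi/3) + 3*exp(2*I*pi/3)) + (1 + 5*exp(-2*I*pi/3) + exp(2*I*pi/3)) + (1) + (1 + exp(-2*I*pi/3) + 5*exp(2*I*pi/3)) + (1 + 3*exp(-2*I*pi/3) - exp(2*I*pi/3) + 2*exp(I*pi/3))] = 6/6 = 1
  <chi_rho, chi_3> = (1/6)[1*(7)*conj(1) + 1*(-2)*conj(-1) + 1*(1 + exp(-2*I*pi/3) + 5*exp(2*I*pi/3))*conj(1) + 1*(1)*conj(-1) + 1*(1 + 5*exp(-2*I*pi/3) + exp(2*I*pi/3))*conj(1) + 1*(-2)*conj(-1)]
      = (1/6)[(7) + (2) + (1 + exp(-2*I*pi/3) + 5*exp(2*I*pi/3)) + (-1) + (1 + 5*exp(-2*I*pi/3) + exp(2*I*pi/3)) + (2)] = 6/6 = 1
  <chi_rho, chi_4> = (1/6)[1*(7)*conj(1) + 1*(-2)*conj(exp(-2*I*pi/3)) + 1*(1 + exp(-2*I*pi/3) + 5*exp(2*I*pi/3))*conj(exp(2*I*pi/3)) + 1*(1)*conj(1) + 1*(1 + 5*exp(-2*I*pi/3) + exp(2*I*pi/3))*conj(exp(-2*I*pi/3)) + 1*(-2)*conj(exp(2*I*pi/3))]
      = (1/6)[(7) + (1 + exp(-2*I*pi/3) - exp(2*I*pi/3)) + (4) + (1) + (4) + (1 + exp(2*I*pi/3) - exp(-2*I*pi/3))] = 18/6 = 3
  <chi_rho, chi_5> = (1/6)[1*(7)*conj(1) + 1*(-2)*conj(exp(-I*pi/3)) + 1*(1 + exp(-2*I*pi/3) + 5*exp(2*I*pi/3))*conj(exp(-2*I*pi/3)) + 1*(1)*conj(-1) + 1*(1 + 5*exp(-2*I*pi/3) + exp(2*I*pi/3))*conj(exp(2*I*pi/3)) + 1*(-2)*conj(exp(I*pi/3))]
      = (1/6)[(7) + (-1 + 3*exp(-I*pi/3) - exp(I*pi/3) + 2*exp(2*I*pi/3)) + (1 + 5*exp(-2*I*pi/3) + exp(2*I*pi/3)) + (-1) + (1 + exp(-2*I*pi/3) + 5*exp(2*I*pi/3)) + (-1 + 2*exp(-2*I*pi/3) - exp(-I*pi/3) + 3*exp(I*pi/3))] = 0/6 = 0
(Exp terms are combined using exp(i*s)*conj(exp(i*t)) = exp(i*(s-t)), and sums of them are collapsed using the identity that for every m > 1 the m distinct m-th roots of unity sum to 0, e.g. 1 + exp(2*I*pi/3) + exp(-2*I*pi/3) = 0.)
Dimension check: dim(rho) = sum (mult * dim) = 0*1 + 2*1 + 1*1 + 1*1 + 3*1 + 0*1 = 7 = chi_rho(e) = 7.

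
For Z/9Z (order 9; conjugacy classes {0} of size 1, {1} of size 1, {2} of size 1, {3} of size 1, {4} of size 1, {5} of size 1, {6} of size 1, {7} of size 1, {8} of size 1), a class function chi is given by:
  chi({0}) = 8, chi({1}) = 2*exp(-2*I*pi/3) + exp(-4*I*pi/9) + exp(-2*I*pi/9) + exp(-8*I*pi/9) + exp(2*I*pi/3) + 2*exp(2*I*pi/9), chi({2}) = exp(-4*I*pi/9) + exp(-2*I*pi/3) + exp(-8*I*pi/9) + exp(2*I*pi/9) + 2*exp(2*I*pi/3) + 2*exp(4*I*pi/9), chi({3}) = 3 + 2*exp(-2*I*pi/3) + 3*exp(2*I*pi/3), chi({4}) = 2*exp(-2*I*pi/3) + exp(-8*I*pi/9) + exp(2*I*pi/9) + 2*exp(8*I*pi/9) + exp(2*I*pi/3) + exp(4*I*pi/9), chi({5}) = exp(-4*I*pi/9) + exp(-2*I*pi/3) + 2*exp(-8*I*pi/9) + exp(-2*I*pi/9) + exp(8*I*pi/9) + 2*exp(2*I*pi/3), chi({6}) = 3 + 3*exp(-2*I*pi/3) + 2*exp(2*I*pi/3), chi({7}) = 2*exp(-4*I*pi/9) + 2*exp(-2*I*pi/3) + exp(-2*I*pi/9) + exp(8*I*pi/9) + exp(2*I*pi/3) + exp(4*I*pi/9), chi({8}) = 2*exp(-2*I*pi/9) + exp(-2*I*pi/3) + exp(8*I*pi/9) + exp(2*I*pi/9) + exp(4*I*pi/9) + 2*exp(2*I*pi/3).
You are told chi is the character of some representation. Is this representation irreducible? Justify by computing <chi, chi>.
Not irreducible (reducible): <chi, chi> = 12 > 1.

Derivation: <chi, chi> = (1/|G|) sum_C |C| * |chi(C)|^2 = (1/9)[1*|8|^2 + 1*|2*exp(-2*I*pi/3) + exp(-4*I*pi/9) + exp(-2*I*pi/9) + exp(-8*I*pi/9) + exp(2*I*pi/3) + 2*exp(2*I*pi/9)|^2 + 1*|exp(-4*I*pi/9) + exp(-2*I*pi/3) + exp(-8*I*pi/9) + exp(2*I*pi/9) + 2*exp(2*I*pi/3) + 2*exp(4*I*pi/9)|^2 + 1*|3 + 2*exp(-2*I*pi/3) + 3*exp(2*I*pi/3)|^2 + 1*|2*exp(-2*I*pi/3) + exp(-8*I*pi/9) + exp(2*I*pi/9) + 2*exp(8*I*pi/9) + exp(2*I*pi/3) + exp(4*I*pi/9)|^2 + 1*|exp(-4*I*pi/9) + exp(-2*I*pi/3) + 2*exp(-8*I*pi/9) + exp(-2*I*pi/9) + exp(8*I*pi/9) + 2*exp(2*I*pi/3)|^2 + 1*|3 + 3*exp(-2*I*pi/3) + 2*exp(2*I*pi/3)|^2 + 1*|2*exp(-4*I*pi/9) + 2*exp(-2*I*pi/3) + exp(-2*I*pi/9) + exp(8*I*pi/9) + exp(2*I*pi/3) + exp(4*I*pi/9)|^2 + 1*|2*exp(-2*I*pi/9) + exp(-2*I*pi/3) + exp(8*I*pi/9) + exp(2*I*pi/9) + exp(4*I*pi/9) + 2*exp(2*I*pi/3)|^2]
  = (1/9)[(64) + (12 + 8*exp(-4*I*pi/9) + 5*exp(-2*I*pi/3) + 5*exp(-2*I*pi/9) + 8*exp(-8*I*pi/9) + 8*exp(8*I*pi/9) + 5*exp(2*I*pi/9) + 5*exp(2*I*pi/3) + 8*exp(4*I*pi/9)) + (12 + 8*exp(-2*I*pi/9) + 5*exp(-4*I*pi/9) + 5*exp(-2*I*pi/3) + 8*exp(-8*I*pi/9) + 8*exp(8*I*pi/9) + 5*exp(2*I*pi/3) + 5*exp(4*I*pi/9) + 8*exp(2*I*pi/9)) + (1) + (12 + 8*exp(-4*I*pi/9) + 8*exp(-2*I*pi/9) + 5*exp(-2*I*pi/3) + 5*exp(-8*I*pi/9) + 5*exp(8*I*pi/9) + 5*exp(2*I*pi/3) + 8*exp(2*I*pi/9) + 8*exp(4*I*pi/9)) + (12 + 8*exp(-4*I*pi/9) + 8*exp(-2*I*pi/9) + 5*exp(-2*I*pi/3) + 5*exp(-8*I*pi/9) + 5*exp(8*I*pi/9) + 5*exp(2*I*pi/3) + 8*exp(2*I*pi/9) + 8*exp(4*I*pi/9)) + (1) + (12 + 8*exp(-2*I*pi/9) + 5*exp(-4*I*pi/9) + 5*exp(-2*I*pi/3) + 8*exp(-8*I*pi/9) + 8*exp(8*I*pi/9) + 5*exp(2*I*pi/3) + 5*exp(4*I*pi/9) + 8*exp(2*I*pi/9)) + (12 + 8*exp(-4*I*pi/9) + 5*exp(-2*I*pi/3) + 5*exp(-2*I*pi/9) + 8*exp(-8*I*pi/9) + 8*exp(8*I*pi/9) + 5*exp(2*I*pi/9) + 5*exp(2*I*pi/3) + 8*exp(4*I*pi/9))] = 108/9 = 12.
(Exp terms are combined using exp(i*s)*conj(exp(i*t)) = exp(i*(s-t)), and sums of them are collapsed using the identity that for every m > 1 the m distinct m-th roots of unity sum to 0, e.g. 1 + exp(2*I*pi/3) + exp(-2*I*pi/3) = 0.)
A character is irreducible iff <chi, chi> = 1, so this representation is reducible.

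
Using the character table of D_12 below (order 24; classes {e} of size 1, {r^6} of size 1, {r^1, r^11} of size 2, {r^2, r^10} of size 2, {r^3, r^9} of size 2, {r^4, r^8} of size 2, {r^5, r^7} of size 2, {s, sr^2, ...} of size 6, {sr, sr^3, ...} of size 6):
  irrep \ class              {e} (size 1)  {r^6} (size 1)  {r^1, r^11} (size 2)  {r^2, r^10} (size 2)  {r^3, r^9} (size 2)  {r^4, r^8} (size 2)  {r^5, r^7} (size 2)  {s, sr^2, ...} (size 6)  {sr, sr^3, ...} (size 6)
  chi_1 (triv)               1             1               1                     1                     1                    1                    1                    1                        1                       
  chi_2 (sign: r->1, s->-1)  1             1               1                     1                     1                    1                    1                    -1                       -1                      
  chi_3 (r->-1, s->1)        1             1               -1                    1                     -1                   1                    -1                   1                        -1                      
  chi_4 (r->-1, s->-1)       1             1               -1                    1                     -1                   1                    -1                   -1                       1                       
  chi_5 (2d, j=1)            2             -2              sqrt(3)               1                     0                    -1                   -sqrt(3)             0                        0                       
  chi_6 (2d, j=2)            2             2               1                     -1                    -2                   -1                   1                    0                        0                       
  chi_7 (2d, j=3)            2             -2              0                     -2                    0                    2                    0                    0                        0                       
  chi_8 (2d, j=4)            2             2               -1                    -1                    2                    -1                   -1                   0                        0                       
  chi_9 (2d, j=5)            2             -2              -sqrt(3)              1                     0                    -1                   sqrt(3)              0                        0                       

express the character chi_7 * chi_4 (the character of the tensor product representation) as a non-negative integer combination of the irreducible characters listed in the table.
chi_7 tensor chi_4 = chi_7 (all other irreducibles have multiplicity 0).

Details: The character of a tensor product is the pointwise product (chi_7 * chi_4)(C) = chi_7(C) * chi_4(C):
  {e}: (2)*(1), {r^6}: (-2)*(1), {r^1, r^11}: (0)*(-1), {r^2, r^10}: (-2)*(1), {r^3, r^9}: (0)*(-1), {r^4, r^8}: (2)*(1), {r^5, r^7}: (0)*(-1), {s, sr^2, ...}: (0)*(-1), {sr, sr^3, ...}: (0)*(1)
so (chi_7 * chi_4) takes values
  {e} -> 2, {r^6} -> -2, {r^1, r^11} -> 0, {r^2, r^10} -> -2, {r^3, r^9} -> 0, {r^4, r^8} -> 2, {r^5, r^7} -> 0, {s, sr^2, ...} -> 0, {sr, sr^3, ...} -> 0.
Now take the inner product of this character with each irreducible chi from the table, <chi_7*chi_4, chi> = (1/24) sum_C |C| (chi_7*chi_4)(C) conj(chi(C)):
  <chi_7*chi_4, chi_1> = (1/24)[1*(2)*conj(1) + 1*(-2)*conj(1) + 2*(0)*conj(1) + 2*(-2)*conj(1) + 2*(0)*conj(1) + 2*(2)*conj(1) + 2*(0)*conj(1) + 6*(0)*conj(1) + 6*(0)*conj(1)]
      = (1/24)[(2) + (-2) + (0) + (-4) + (0) + (4) + (0) + (0) + (0)] = 0/24 = 0
  <chi_7*chi_4, chi_2> = (1/24)[1*(2)*conj(1) + 1*(-2)*conj(1) + 2*(0)*conj(1) + 2*(-2)*conj(1) + 2*(0)*conj(1) + 2*(2)*conj(1) + 2*(0)*conj(1) + 6*(0)*conj(-1) + 6*(0)*conj(-1)]
      = (1/24)[(2) + (-2) + (0) + (-4) + (0) + (4) + (0) + (0) + (0)] = 0/24 = 0
  <chi_7*chi_4, chi_3> = (1/24)[1*(2)*conj(1) + 1*(-2)*conj(1) + 2*(0)*conj(-1) + 2*(-2)*conj(1) + 2*(0)*conj(-1) + 2*(2)*conj(1) + 2*(0)*conj(-1) + 6*(0)*conj(1) + 6*(0)*conj(-1)]
      = (1/24)[(2) + (-2) + (0) + (-4) + (0) + (4) + (0) + (0) + (0)] = 0/24 = 0
  <chi_7*chi_4, chi_4> = (1/24)[1*(2)*conj(1) + 1*(-2)*conj(1) + 2*(0)*conj(-1) + 2*(-2)*conj(1) + 2*(0)*conj(-1) + 2*(2)*conj(1) + 2*(0)*conj(-1) + 6*(0)*conj(-1) + 6*(0)*conj(1)]
      = (1/24)[(2) + (-2) + (0) + (-4) + (0) + (4) + (0) + (0) + (0)] = 0/24 = 0
  <chi_7*chi_4, chi_5> = (1/24)[1*(2)*conj(2) + 1*(-2)*conj(-2) + 2*(0)*conj(sqrt(3)) + 2*(-2)*conj(1) + 2*(0)*conj(0) + 2*(2)*conj(-1) + 2*(0)*conj(-sqrt(3)) + 6*(0)*conj(0) + 6*(0)*conj(0)]
      = (1/24)[(4) + (4) + (0) + (-4) + (0) + (-4) + (0) + (0) + (0)] = 0/24 = 0
  <chi_7*chi_4, chi_6> = (1/24)[1*(2)*conj(2) + 1*(-2)*conj(2) + 2*(0)*conj(1) + 2*(-2)*conj(-1) + 2*(0)*conj(-2) + 2*(2)*conj(-1) + 2*(0)*conj(1) + 6*(0)*conj(0) + 6*(0)*conj(0)]
      = (1/24)[(4) + (-4) + (0) + (4) + (0) + (-4) + (0) + (0) + (0)] = 0/24 = 0
  <chi_7*chi_4, chi_7> = (1/24)[1*(2)*conj(2) + 1*(-2)*conj(-2) + 2*(0)*conj(0) + 2*(-2)*conj(-2) + 2*(0)*conj(0) + 2*(2)*conj(2) + 2*(0)*conj(0) + 6*(0)*conj(0) + 6*(0)*conj(0)]
      = (1/24)[(4) + (4) + (0) + (8) + (0) + (8) + (0) + (0) + (0)] = 24/24 = 1
  <chi_7*chi_4, chi_8> = (1/24)[1*(2)*conj(2) + 1*(-2)*conj(2) + 2*(0)*conj(-1) + 2*(-2)*conj(-1) + 2*(0)*conj(2) + 2*(2)*conj(-1) + 2*(0)*conj(-1) + 6*(0)*conj(0) + 6*(0)*conj(0)]
      = (1/24)[(4) + (-4) + (0) + (4) + (0) + (-4) + (0) + (0) + (0)] = 0/24 = 0
  <chi_7*chi_4, chi_9> = (1/24)[1*(2)*conj(2) + 1*(-2)*conj(-2) + 2*(0)*conj(-sqrt(3)) + 2*(-2)*conj(1) + 2*(0)*conj(0) + 2*(2)*conj(-1) + 2*(0)*conj(sqrt(3)) + 6*(0)*conj(0) + 6*(0)*conj(0)]
      = (1/24)[(4) + (4) + (0) + (-4) + (0) + (-4) + (0) + (0) + (0)] = 0/24 = 0
Hence the multiplicities are chi_7: 1. Dimension check: dim(chi_7)*dim(chi_4) = 2*1 = 2 and sum (mult * dim) = 1*2 = 2.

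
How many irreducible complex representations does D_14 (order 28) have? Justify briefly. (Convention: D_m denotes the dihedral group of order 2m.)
10

Derivation: The number of irreducible complex representations of a finite group equals its number of conjugacy classes. D_14 has 10 conjugacy classes (n/2 + 3 for n even), so D_14 (order 28) has exactly 10 irreducible complex representations.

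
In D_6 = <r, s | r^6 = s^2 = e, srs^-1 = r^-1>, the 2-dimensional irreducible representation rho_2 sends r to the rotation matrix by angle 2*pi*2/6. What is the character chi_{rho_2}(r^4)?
chi_{rho_2}(r^4) = 2*cos(2*pi*2*4/6) = -1

Explanation: rho_2(r^4) is rotation by angle 2*pi*2*4/6, whose trace is 2*cos(2*pi*2*4/6) = -1.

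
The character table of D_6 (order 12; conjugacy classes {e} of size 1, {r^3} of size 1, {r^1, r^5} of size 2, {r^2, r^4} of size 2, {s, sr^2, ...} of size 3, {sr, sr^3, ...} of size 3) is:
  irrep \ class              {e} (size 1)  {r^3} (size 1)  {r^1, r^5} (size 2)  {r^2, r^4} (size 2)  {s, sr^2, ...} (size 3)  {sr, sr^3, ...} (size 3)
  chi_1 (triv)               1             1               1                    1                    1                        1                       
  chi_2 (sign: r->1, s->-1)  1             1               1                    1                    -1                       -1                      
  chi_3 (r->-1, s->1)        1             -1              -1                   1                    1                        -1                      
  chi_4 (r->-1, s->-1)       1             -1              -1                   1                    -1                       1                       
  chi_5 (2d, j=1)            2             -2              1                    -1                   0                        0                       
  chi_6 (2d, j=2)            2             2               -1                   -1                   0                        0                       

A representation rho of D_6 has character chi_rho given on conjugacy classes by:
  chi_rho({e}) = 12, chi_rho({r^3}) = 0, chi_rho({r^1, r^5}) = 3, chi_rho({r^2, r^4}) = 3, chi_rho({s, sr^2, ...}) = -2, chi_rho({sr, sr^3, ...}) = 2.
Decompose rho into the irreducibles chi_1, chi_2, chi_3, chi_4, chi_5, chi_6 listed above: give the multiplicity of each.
Multiplicities: chi_1: 2, chi_2: 2, chi_3: 0, chi_4: 2, chi_5: 2, chi_6: 1.

Why: Use <chi_rho, chi> = (1/|G|) sum_C |C| * chi_rho(C) * conj(chi(C)) with |G| = 12 for each irreducible chi in the table:
  <chi_rho, chi_1> = (1/12)[1*(12)*conj(1) + 1*(0)*conj(1) + 2*(3)*conj(1) + 2*(3)*conj(1) + 3*(-2)*conj(1) + 3*(2)*conj(1)]
      = (1/12)[(12) + (0) + (6) + (6) + (-6) + (6)] = 24/12 = 2
  <chi_rho, chi_2> = (1/12)[1*(12)*conj(1) + 1*(0)*conj(1) + 2*(3)*conj(1) + 2*(3)*conj(1) + 3*(-2)*conj(-1) + 3*(2)*conj(-1)]
      = (1/12)[(12) + (0) + (6) + (6) + (6) + (-6)] = 24/12 = 2
  <chi_rho, chi_3> = (1/12)[1*(12)*conj(1) + 1*(0)*conj(-1) + 2*(3)*conj(-1) + 2*(3)*conj(1) + 3*(-2)*conj(1) + 3*(2)*conj(-1)]
      = (1/12)[(12) + (0) + (-6) + (6) + (-6) + (-6)] = 0/12 = 0
  <chi_rho, chi_4> = (1/12)[1*(12)*conj(1) + 1*(0)*conj(-1) + 2*(3)*conj(-1) + 2*(3)*conj(1) + 3*(-2)*conj(-1) + 3*(2)*conj(1)]
      = (1/12)[(12) + (0) + (-6) + (6) + (6) + (6)] = 24/12 = 2
  <chi_rho, chi_5> = (1/12)[1*(12)*conj(2) + 1*(0)*conj(-2) + 2*(3)*conj(1) + 2*(3)*conj(-1) + 3*(-2)*conj(0) + 3*(2)*conj(0)]
      = (1/12)[(24) + (0) + (6) + (-6) + (0) + (0)] = 24/12 = 2
  <chi_rho, chi_6> = (1/12)[1*(12)*conj(2) + 1*(0)*conj(2) + 2*(3)*conj(-1) + 2*(3)*conj(-1) + 3*(-2)*conj(0) + 3*(2)*conj(0)]
      = (1/12)[(24) + (0) + (-6) + (-6) + (0) + (0)] = 12/12 = 1
Dimension check: dim(rho) = sum (mult * dim) = 2*1 + 2*1 + 0*1 + 2*1 + 2*2 + 1*2 = 12 = chi_rho(e) = 12.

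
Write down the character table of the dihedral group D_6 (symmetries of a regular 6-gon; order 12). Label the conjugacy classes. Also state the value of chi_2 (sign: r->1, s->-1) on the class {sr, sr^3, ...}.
Conjugacy classes: {e} of size 1, {r^3} of size 1, {r^1, r^5} of size 2, {r^2, r^4} of size 2, {s, sr^2, ...} of size 3, {sr, sr^3, ...} of size 3.
Character table:
  irrep \ class              {e} (size 1)  {r^3} (size 1)  {r^1, r^5} (size 2)  {r^2, r^4} (size 2)  {s, sr^2, ...} (size 3)  {sr, sr^3, ...} (size 3)
  chi_1 (triv)               1             1               1                    1                    1                        1                       
  chi_2 (sign: r->1, s->-1)  1             1               1                    1                    -1                       -1                      
  chi_3 (r->-1, s->1)        1             -1              -1                   1                    1                        -1                      
  chi_4 (r->-1, s->-1)       1             -1              -1                   1                    -1                       1                       
  chi_5 (2d, j=1)            2             -2              1                    -1                   0                        0                       
  chi_6 (2d, j=2)            2             2               -1                   -1                   0                        0                       

Spot check: chi_2 (sign: r->1, s->-1) on {sr, sr^3, ...} = -1.

Explanation: D_6 has order 2*6 = 12 with 6 conjugacy classes, hence 6 irreducibles. Sum of squared dims 1 + 1 + 1 + 1 + 4 + 4 = 12 = |G|. Linear characters come from the abelianisation; the 2-dimensional irreps have character r^k -> 2*cos(2*pi*j*k/6), reflections -> 0.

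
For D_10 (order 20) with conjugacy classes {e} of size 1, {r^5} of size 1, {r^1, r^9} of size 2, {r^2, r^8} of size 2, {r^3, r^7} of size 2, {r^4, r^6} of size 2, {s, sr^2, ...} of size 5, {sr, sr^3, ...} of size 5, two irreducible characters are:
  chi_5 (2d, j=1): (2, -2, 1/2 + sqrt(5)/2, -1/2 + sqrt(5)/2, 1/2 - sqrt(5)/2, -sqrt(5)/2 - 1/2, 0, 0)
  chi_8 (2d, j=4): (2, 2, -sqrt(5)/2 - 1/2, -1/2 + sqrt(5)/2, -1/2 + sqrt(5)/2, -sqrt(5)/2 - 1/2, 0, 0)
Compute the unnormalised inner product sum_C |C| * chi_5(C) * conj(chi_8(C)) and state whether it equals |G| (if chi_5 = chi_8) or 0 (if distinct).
Sum = 0; so <chi_5, chi_8> = 0 (distinct irreducibles are orthogonal).

Working: Compute term by term over conjugacy classes (|C| * chi_5(C) * conj(chi_8(C))):
  1*(2)*conj(2) + 1*(-2)*conj(2) + 2*(1/2 + sqrt(5)/2)*conj(-sqrt(5)/2 - 1/2) + 2*(-1/2 + sqrt(5)/2)*conj(-1/2 + sqrt(5)/2) + 2*(1/2 - sqrt(5)/2)*conj(-1/2 + sqrt(5)/2) + 2*(-sqrt(5)/2 - 1/2)*conj(-sqrt(5)/2 - 1/2) + 5*(0)*conj(0) + 5*(0)*conj(0)
  = (4) + (-4) + (-3 - sqrt(5)) + (3 - sqrt(5)) + (-3 + sqrt(5)) + (sqrt(5) + 3) + (0) + (0)
  = 0.
Dividing by |G| = 20 gives 0/20 = 0, matching the row-orthogonality relation <chi_5, chi_8> = [chi_5 = chi_8].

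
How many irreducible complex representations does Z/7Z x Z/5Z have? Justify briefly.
35

Reasoning: The number of irreducible complex representations of a finite group equals its number of conjugacy classes. Z/7Z x Z/5Z is abelian of order 35, so every element is its own conjugacy class: 35 classes, so Z/7Z x Z/5Z (order 35) has exactly 35 irreducible complex representations.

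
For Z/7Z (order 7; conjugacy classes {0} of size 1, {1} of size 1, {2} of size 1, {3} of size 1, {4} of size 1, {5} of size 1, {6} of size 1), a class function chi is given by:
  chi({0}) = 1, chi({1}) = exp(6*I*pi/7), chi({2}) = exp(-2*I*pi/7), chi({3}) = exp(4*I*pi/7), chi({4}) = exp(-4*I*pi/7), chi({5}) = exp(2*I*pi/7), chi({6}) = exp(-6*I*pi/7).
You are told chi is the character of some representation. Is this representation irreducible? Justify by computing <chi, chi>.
Irreducible: <chi, chi> = 1.

Working: <chi, chi> = (1/|G|) sum_C |C| * |chi(C)|^2 = (1/7)[1*|1|^2 + 1*|exp(6*I*pi/7)|^2 + 1*|exp(-2*I*pi/7)|^2 + 1*|exp(4*I*pi/7)|^2 + 1*|exp(-4*I*pi/7)|^2 + 1*|exp(2*I*pi/7)|^2 + 1*|exp(-6*I*pi/7)|^2]
  = (1/7)[(1) + (1) + (1) + (1) + (1) + (1) + (1)] = 7/7 = 1.
(Exp terms are combined using exp(i*s)*conj(exp(i*t)) = exp(i*(s-t)), and sums of them are collapsed using the identity that for every m > 1 the m distinct m-th roots of unity sum to 0, e.g. 1 + exp(2*I*pi/3) + exp(-2*I*pi/3) = 0.)
A character is irreducible iff <chi, chi> = 1, so this representation is irreducible.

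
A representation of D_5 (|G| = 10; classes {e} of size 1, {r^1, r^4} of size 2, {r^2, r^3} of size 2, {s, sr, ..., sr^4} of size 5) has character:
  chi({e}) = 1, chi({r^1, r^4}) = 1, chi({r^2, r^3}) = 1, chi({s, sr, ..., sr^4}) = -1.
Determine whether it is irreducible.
Irreducible: <chi, chi> = 1.

Why: <chi, chi> = (1/|G|) sum_C |C| * |chi(C)|^2 = (1/10)[1*|1|^2 + 2*|1|^2 + 2*|1|^2 + 5*|-1|^2]
  = (1/10)[(1) + (2) + (2) + (5)] = 10/10 = 1.
A character is irreducible iff <chi, chi> = 1, so this representation is irreducible.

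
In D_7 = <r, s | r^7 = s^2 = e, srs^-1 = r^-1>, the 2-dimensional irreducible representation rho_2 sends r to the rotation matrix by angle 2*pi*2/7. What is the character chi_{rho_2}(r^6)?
chi_{rho_2}(r^6) = 2*cos(2*pi*2*6/7) = -2*cos(3*pi/7)

Details: rho_2(r^6) is rotation by angle 2*pi*2*6/7, whose trace is 2*cos(2*pi*2*6/7) = -2*cos(3*pi/7).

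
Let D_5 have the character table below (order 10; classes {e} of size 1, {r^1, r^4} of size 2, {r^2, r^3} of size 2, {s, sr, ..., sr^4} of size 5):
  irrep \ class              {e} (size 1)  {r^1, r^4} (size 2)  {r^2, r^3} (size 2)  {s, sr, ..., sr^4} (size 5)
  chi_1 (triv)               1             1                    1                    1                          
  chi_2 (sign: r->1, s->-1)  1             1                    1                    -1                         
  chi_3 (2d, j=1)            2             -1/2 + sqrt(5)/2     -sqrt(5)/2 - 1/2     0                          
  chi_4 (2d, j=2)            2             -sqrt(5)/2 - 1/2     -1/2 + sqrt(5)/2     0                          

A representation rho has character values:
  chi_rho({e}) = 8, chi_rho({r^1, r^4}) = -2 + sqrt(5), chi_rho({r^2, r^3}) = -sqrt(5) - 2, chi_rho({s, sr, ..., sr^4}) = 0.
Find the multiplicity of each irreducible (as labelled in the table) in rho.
Multiplicities: chi_1: 0, chi_2: 0, chi_3: 3, chi_4: 1.

Explanation: Use <chi_rho, chi> = (1/|G|) sum_C |C| * chi_rho(C) * conj(chi(C)) with |G| = 10 for each irreducible chi in the table:
  <chi_rho, chi_1> = (1/10)[1*(8)*conj(1) + 2*(-2 + sqrt(5))*conj(1) + 2*(-sqrt(5) - 2)*conj(1) + 5*(0)*conj(1)]
      = (1/10)[(8) + (-4 + 2*sqrt(5)) + (-2*sqrt(5) - 4) + (0)] = 0/10 = 0
  <chi_rho, chi_2> = (1/10)[1*(8)*conj(1) + 2*(-2 + sqrt(5))*conj(1) + 2*(-sqrt(5) - 2)*conj(1) + 5*(0)*conj(-1)]
      = (1/10)[(8) + (-4 + 2*sqrt(5)) + (-2*sqrt(5) - 4) + (0)] = 0/10 = 0
  <chi_rho, chi_3> = (1/10)[1*(8)*conj(2) + 2*(-2 + sqrt(5))*conj(-1/2 + sqrt(5)/2) + 2*(-sqrt(5) - 2)*conj(-sqrt(5)/2 - 1/2) + 5*(0)*conj(0)]
      = (1/10)[(16) + (7 - 3*sqrt(5)) + (3*sqrt(5) + 7) + (0)] = 30/10 = 3
  <chi_rho, chi_4> = (1/10)[1*(8)*conj(2) + 2*(-2 + sqrt(5))*conj(-sqrt(5)/2 - 1/2) + 2*(-sqrt(5) - 2)*conj(-1/2 + sqrt(5)/2) + 5*(0)*conj(0)]
      = (1/10)[(16) + (-3 + sqrt(5)) + (-3 - sqrt(5)) + (0)] = 10/10 = 1
Dimension check: dim(rho) = sum (mult * dim) = 0*1 + 0*1 + 3*2 + 1*2 = 8 = chi_rho(e) = 8.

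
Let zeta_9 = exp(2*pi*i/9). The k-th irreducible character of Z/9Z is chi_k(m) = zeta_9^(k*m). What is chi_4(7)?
chi_4(7) = zeta_9^28 = exp(2*I*pi/9)

Derivation: chi_4(7) = zeta_9^(4*7) = zeta_9^28. Since zeta_9^9 = 1, this equals zeta_9^1 = exp(2*pi*i*1/9) = exp(2*I*pi/9).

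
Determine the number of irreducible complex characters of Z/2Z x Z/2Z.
4

Derivation: The number of irreducible complex representations of a finite group equals its number of conjugacy classes. Z/2Z x Z/2Z is abelian of order 4, so every element is its own conjugacy class: 4 classes, so Z/2Z x Z/2Z (order 4) has exactly 4 irreducible complex representations.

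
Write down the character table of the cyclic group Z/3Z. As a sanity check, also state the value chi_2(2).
Character table of Z/3Z (irreps indexed chi_0,...,chi_2 with chi_k(m) = zeta_3^(k*m), zeta_3 = exp(2*pi*i/3)):
  irrep \ class  {0} (size 1)  {1} (size 1)    {2} (size 1)  
  chi_0          1             1               1             
  chi_1          1             exp(2*I*pi/3)   exp(-2*I*pi/3)
  chi_2          1             exp(-2*I*pi/3)  exp(2*I*pi/3) 

Spot check: chi_2(2) = zeta_3^(2*2) = zeta_3^4 = exp(2*I*pi/3).

Z/3Z is abelian, so all 3 irreducible complex representations are 1-dimensional. They are given by chi_k(m) = zeta_3^(k*m) for k = 0,...,2. Row orthogonality: sum_m chi_k(m) conj(chi_l(m)) = 3 * [k = l].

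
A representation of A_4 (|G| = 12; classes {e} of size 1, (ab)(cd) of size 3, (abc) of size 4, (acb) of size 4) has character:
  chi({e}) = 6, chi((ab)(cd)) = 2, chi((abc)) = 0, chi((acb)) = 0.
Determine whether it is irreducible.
Not irreducible (reducible): <chi, chi> = 4 > 1.

Why: <chi, chi> = (1/|G|) sum_C |C| * |chi(C)|^2 = (1/12)[1*|6|^2 + 3*|2|^2 + 4*|0|^2 + 4*|0|^2]
  = (1/12)[(36) + (12) + (0) + (0)] = 48/12 = 4.
(Exp terms are combined using exp(i*s)*conj(exp(i*t)) = exp(i*(s-t)), and sums of them are collapsed using the identity that for every m > 1 the m distinct m-th roots of unity sum to 0, e.g. 1 + exp(2*I*pi/3) + exp(-2*I*pi/3) = 0.)
A character is irreducible iff <chi, chi> = 1, so this representation is reducible.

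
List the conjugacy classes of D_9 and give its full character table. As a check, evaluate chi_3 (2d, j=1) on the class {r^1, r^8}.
Conjugacy classes: {e} of size 1, {r^1, r^8} of size 2, {r^2, r^7} of size 2, {r^3, r^6} of size 2, {r^4, r^5} of size 2, {s, sr, ..., sr^8} of size 9.
Character table:
  irrep \ class              {e} (size 1)  {r^1, r^8} (size 2)  {r^2, r^7} (size 2)  {r^3, r^6} (size 2)  {r^4, r^5} (size 2)  {s, sr, ..., sr^8} (size 9)
  chi_1 (triv)               1             1                    1                    1                    1                    1                          
  chi_2 (sign: r->1, s->-1)  1             1                    1                    1                    1                    -1                         
  chi_3 (2d, j=1)            2             2*cos(2*pi/9)        2*cos(4*pi/9)        -1                   -2*cos(pi/9)         0                          
  chi_4 (2d, j=2)            2             2*cos(4*pi/9)        -2*cos(pi/9)         -1                   2*cos(2*pi/9)        0                          
  chi_5 (2d, j=3)            2             -1                   -1                   2                    -1                   0                          
  chi_6 (2d, j=4)            2             -2*cos(pi/9)         2*cos(2*pi/9)        -1                   2*cos(4*pi/9)        0                          

Spot check: chi_3 (2d, j=1) on {r^1, r^8} = 2*cos(2*pi/9).

Working: D_9 has order 2*9 = 18 with 6 conjugacy classes, hence 6 irreducibles. Sum of squared dims 1 + 1 + 4 + 4 + 4 + 4 = 18 = |G|. Linear characters come from the abelianisation; the 2-dimensional irreps have character r^k -> 2*cos(2*pi*j*k/9), reflections -> 0.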